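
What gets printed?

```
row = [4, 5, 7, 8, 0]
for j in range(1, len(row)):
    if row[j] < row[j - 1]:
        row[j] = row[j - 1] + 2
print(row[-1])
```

j=1: 5>=4, unchanged → [4, 5, 7, 8, 0]
j=2: 7>=5, unchanged → [4, 5, 7, 8, 0]
j=3: 8>=7, unchanged → [4, 5, 7, 8, 0]
j=4: 0<8, row[4] = 8+2 = 10 → [4, 5, 7, 8, 10]

10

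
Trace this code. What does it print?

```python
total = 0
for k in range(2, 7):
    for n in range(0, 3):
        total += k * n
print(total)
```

60

k=2,n=0: total = 0+0 = 0
k=2,n=1: total = 0+2 = 2
k=2,n=2: total = 2+4 = 6
k=3,n=0: total = 6+0 = 6
k=3,n=1: total = 6+3 = 9
k=3,n=2: total = 9+6 = 15
k=4,n=0: total = 15+0 = 15
k=4,n=1: total = 15+4 = 19
k=4,n=2: total = 19+8 = 27
k=5,n=0: total = 27+0 = 27
k=5,n=1: total = 27+5 = 32
k=5,n=2: total = 32+10 = 42
k=6,n=0: total = 42+0 = 42
k=6,n=1: total = 42+6 = 48
k=6,n=2: total = 48+12 = 60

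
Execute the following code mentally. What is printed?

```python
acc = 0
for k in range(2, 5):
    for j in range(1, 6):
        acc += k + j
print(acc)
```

90

k=2,j=1: acc = 0+3 = 3
k=2,j=2: acc = 3+4 = 7
k=2,j=3: acc = 7+5 = 12
k=2,j=4: acc = 12+6 = 18
k=2,j=5: acc = 18+7 = 25
k=3,j=1: acc = 25+4 = 29
k=3,j=2: acc = 29+5 = 34
k=3,j=3: acc = 34+6 = 40
k=3,j=4: acc = 40+7 = 47
k=3,j=5: acc = 47+8 = 55
k=4,j=1: acc = 55+5 = 60
k=4,j=2: acc = 60+6 = 66
k=4,j=3: acc = 66+7 = 73
k=4,j=4: acc = 73+8 = 81
k=4,j=5: acc = 81+9 = 90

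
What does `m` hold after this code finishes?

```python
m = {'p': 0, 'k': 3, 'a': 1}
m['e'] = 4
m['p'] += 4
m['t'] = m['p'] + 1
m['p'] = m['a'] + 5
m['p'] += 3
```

m['e'] = 4 → {'p': 0, 'k': 3, 'a': 1, 'e': 4}
m['p'] = 0+4 = 4 → {'p': 4, 'k': 3, 'a': 1, 'e': 4}
m['t'] = m['p']+1 = 5 → {'p': 4, 'k': 3, 'a': 1, 'e': 4, 't': 5}
m['p'] = m['a']+5 = 6 → {'p': 6, 'k': 3, 'a': 1, 'e': 4, 't': 5}
m['p'] = 6+3 = 9 → {'p': 9, 'k': 3, 'a': 1, 'e': 4, 't': 5}

{'p': 9, 'k': 3, 'a': 1, 'e': 4, 't': 5}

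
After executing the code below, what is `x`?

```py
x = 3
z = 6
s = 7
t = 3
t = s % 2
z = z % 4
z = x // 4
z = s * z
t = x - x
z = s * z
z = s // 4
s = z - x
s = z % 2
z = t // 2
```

3

t = 7%2 = 1
z = 6%4 = 2
z = 3//4 = 0
z = 7*0 = 0
t = 3-3 = 0
z = 7*0 = 0
z = 7//4 = 1
s = 1-3 = -2
s = 1%2 = 1
z = 0//2 = 0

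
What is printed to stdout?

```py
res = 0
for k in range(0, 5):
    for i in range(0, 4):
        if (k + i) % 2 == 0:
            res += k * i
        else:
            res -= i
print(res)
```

k=0,i=0: even sum, res = 0+0 = 0
k=0,i=1: odd sum, res = 0-1 = -1
k=0,i=2: even sum, res = (-1)+0 = -1
k=0,i=3: odd sum, res = (-1)-3 = -4
k=1,i=0: odd sum, res = (-4)-0 = -4
k=1,i=1: even sum, res = (-4)+1 = -3
k=1,i=2: odd sum, res = (-3)-2 = -5
k=1,i=3: even sum, res = (-5)+3 = -2
k=2,i=0: even sum, res = (-2)+0 = -2
k=2,i=1: odd sum, res = (-2)-1 = -3
k=2,i=2: even sum, res = (-3)+4 = 1
k=2,i=3: odd sum, res = 1-3 = -2
k=3,i=0: odd sum, res = (-2)-0 = -2
k=3,i=1: even sum, res = (-2)+3 = 1
k=3,i=2: odd sum, res = 1-2 = -1
k=3,i=3: even sum, res = (-1)+9 = 8
k=4,i=0: even sum, res = 8+0 = 8
k=4,i=1: odd sum, res = 8-1 = 7
k=4,i=2: even sum, res = 7+8 = 15
k=4,i=3: odd sum, res = 15-3 = 12

12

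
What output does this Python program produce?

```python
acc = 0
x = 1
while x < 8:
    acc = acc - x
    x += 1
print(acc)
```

x=1: acc = 0-1 = -1
x=2: acc = (-1)-2 = -3
x=3: acc = (-3)-3 = -6
x=4: acc = (-6)-4 = -10
x=5: acc = (-10)-5 = -15
x=6: acc = (-15)-6 = -21
x=7: acc = (-21)-7 = -28

-28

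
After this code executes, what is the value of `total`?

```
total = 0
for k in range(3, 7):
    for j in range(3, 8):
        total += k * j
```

k=3,j=3: total = 0+9 = 9
k=3,j=4: total = 9+12 = 21
k=3,j=5: total = 21+15 = 36
k=3,j=6: total = 36+18 = 54
k=3,j=7: total = 54+21 = 75
k=4,j=3: total = 75+12 = 87
k=4,j=4: total = 87+16 = 103
k=4,j=5: total = 103+20 = 123
k=4,j=6: total = 123+24 = 147
k=4,j=7: total = 147+28 = 175
k=5,j=3: total = 175+15 = 190
k=5,j=4: total = 190+20 = 210
k=5,j=5: total = 210+25 = 235
k=5,j=6: total = 235+30 = 265
k=5,j=7: total = 265+35 = 300
k=6,j=3: total = 300+18 = 318
k=6,j=4: total = 318+24 = 342
k=6,j=5: total = 342+30 = 372
k=6,j=6: total = 372+36 = 408
k=6,j=7: total = 408+42 = 450

450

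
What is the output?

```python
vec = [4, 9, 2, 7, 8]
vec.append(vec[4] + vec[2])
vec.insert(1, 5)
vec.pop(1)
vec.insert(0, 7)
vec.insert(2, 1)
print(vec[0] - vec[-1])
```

append vec[4]+vec[2] = 8+2 = 10 → [4, 9, 2, 7, 8, 10]
insert 5 at 1 → [4, 5, 9, 2, 7, 8, 10]
pop(1) removes 5 → [4, 9, 2, 7, 8, 10]
insert 7 at 0 → [7, 4, 9, 2, 7, 8, 10]
insert 1 at 2 → [7, 4, 1, 9, 2, 7, 8, 10]
vec[0]-vec[-1] = 7-10 = -3

-3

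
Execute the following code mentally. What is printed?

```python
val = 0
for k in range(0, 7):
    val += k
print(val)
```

21

k=0: val = 0+0 = 0
k=1: val = 0+1 = 1
k=2: val = 1+2 = 3
k=3: val = 3+3 = 6
k=4: val = 6+4 = 10
k=5: val = 10+5 = 15
k=6: val = 15+6 = 21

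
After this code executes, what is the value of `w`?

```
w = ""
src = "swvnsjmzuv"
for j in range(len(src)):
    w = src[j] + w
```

j=0: prepend 's' → 's'
j=1: prepend 'w' → 'ws'
j=2: prepend 'v' → 'vws'
j=3: prepend 'n' → 'nvws'
j=4: prepend 's' → 'snvws'
j=5: prepend 'j' → 'jsnvws'
j=6: prepend 'm' → 'mjsnvws'
j=7: prepend 'z' → 'zmjsnvws'
j=8: prepend 'u' → 'uzmjsnvws'
j=9: prepend 'v' → 'vuzmjsnvws'

'vuzmjsnvws'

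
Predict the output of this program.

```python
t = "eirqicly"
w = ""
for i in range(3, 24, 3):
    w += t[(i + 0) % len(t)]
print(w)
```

i=3: add t[3]='q' → 'q'
i=6: add t[6]='l' → 'ql'
i=9: add t[1]='i' → 'qli'
i=12: add t[4]='i' → 'qlii'
i=15: add t[7]='y' → 'qliiy'
i=18: add t[2]='r' → 'qliiyr'
i=21: add t[5]='c' → 'qliiyrc'

qliiyrc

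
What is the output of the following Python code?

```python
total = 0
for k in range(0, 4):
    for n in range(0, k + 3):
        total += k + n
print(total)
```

66

k=0,n=0: total = 0+0 = 0
k=0,n=1: total = 0+1 = 1
k=0,n=2: total = 1+2 = 3
k=1,n=0: total = 3+1 = 4
k=1,n=1: total = 4+2 = 6
k=1,n=2: total = 6+3 = 9
k=1,n=3: total = 9+4 = 13
k=2,n=0: total = 13+2 = 15
k=2,n=1: total = 15+3 = 18
k=2,n=2: total = 18+4 = 22
k=2,n=3: total = 22+5 = 27
k=2,n=4: total = 27+6 = 33
k=3,n=0: total = 33+3 = 36
k=3,n=1: total = 36+4 = 40
k=3,n=2: total = 40+5 = 45
k=3,n=3: total = 45+6 = 51
k=3,n=4: total = 51+7 = 58
k=3,n=5: total = 58+8 = 66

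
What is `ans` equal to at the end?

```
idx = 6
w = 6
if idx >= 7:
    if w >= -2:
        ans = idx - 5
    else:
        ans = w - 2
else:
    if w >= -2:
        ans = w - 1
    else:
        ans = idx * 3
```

idx=6, w=6
idx >= 7 is False; w >= -2 is True
→ ans = w - 1 = 5

5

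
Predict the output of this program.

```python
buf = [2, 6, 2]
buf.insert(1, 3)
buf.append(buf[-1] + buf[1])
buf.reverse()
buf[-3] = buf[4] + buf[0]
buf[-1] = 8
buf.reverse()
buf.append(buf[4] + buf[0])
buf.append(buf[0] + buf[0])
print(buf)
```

[8, 3, 7, 2, 5, 13, 16]

insert 3 at 1 → [2, 3, 6, 2]
append buf[-1]+buf[1] = 2+3 = 5 → [2, 3, 6, 2, 5]
reverse → [5, 2, 6, 3, 2]
buf[-3] = buf[4]+buf[0] = 2+5 = 7 → [5, 2, 7, 3, 2]
buf[-1] = 8 → [5, 2, 7, 3, 8]
reverse → [8, 3, 7, 2, 5]
append buf[4]+buf[0] = 5+8 = 13 → [8, 3, 7, 2, 5, 13]
append buf[0]+buf[0] = 8+8 = 16 → [8, 3, 7, 2, 5, 13, 16]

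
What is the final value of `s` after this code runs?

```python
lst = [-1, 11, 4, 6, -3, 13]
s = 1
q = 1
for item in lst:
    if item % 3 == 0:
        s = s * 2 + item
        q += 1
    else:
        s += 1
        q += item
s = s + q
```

56

item=-1: not %3==0, s = 1+1 = 2; q=0
item=11: not %3==0, s = 2+1 = 3; q=11
item=4: not %3==0, s = 3+1 = 4; q=15
item=6: %3==0, s = 4*2+6 = 14; q=16
item=-3: %3==0, s = 14*2+(-3) = 25; q=17
item=13: not %3==0, s = 25+1 = 26; q=30
s+q = 26+30 = 56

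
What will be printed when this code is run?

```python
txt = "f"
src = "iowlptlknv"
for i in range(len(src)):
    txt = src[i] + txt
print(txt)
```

i=0: prepend 'i' → 'if'
i=1: prepend 'o' → 'oif'
i=2: prepend 'w' → 'woif'
i=3: prepend 'l' → 'lwoif'
i=4: prepend 'p' → 'plwoif'
i=5: prepend 't' → 'tplwoif'
i=6: prepend 'l' → 'ltplwoif'
i=7: prepend 'k' → 'kltplwoif'
i=8: prepend 'n' → 'nkltplwoif'
i=9: prepend 'v' → 'vnkltplwoif'

vnkltplwoif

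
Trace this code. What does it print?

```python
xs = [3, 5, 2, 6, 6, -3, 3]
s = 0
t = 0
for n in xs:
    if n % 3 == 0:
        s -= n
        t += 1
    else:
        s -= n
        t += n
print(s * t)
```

-264

n=3: %3==0, s = 0-3 = -3; t=1
n=5: not %3==0, s = (-3)-5 = -8; t=6
n=2: not %3==0, s = (-8)-2 = -10; t=8
n=6: %3==0, s = (-10)-6 = -16; t=9
n=6: %3==0, s = (-16)-6 = -22; t=10
n=-3: %3==0, s = (-22)-(-3) = -19; t=11
n=3: %3==0, s = (-19)-3 = -22; t=12
s*t = (-22)*12 = -264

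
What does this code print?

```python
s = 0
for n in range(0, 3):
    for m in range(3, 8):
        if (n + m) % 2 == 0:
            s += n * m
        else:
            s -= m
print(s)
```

n=0,m=3: odd sum, s = 0-3 = -3
n=0,m=4: even sum, s = (-3)+0 = -3
n=0,m=5: odd sum, s = (-3)-5 = -8
n=0,m=6: even sum, s = (-8)+0 = -8
n=0,m=7: odd sum, s = (-8)-7 = -15
n=1,m=3: even sum, s = (-15)+3 = -12
n=1,m=4: odd sum, s = (-12)-4 = -16
n=1,m=5: even sum, s = (-16)+5 = -11
n=1,m=6: odd sum, s = (-11)-6 = -17
n=1,m=7: even sum, s = (-17)+7 = -10
n=2,m=3: odd sum, s = (-10)-3 = -13
n=2,m=4: even sum, s = (-13)+8 = -5
n=2,m=5: odd sum, s = (-5)-5 = -10
n=2,m=6: even sum, s = (-10)+12 = 2
n=2,m=7: odd sum, s = 2-7 = -5

-5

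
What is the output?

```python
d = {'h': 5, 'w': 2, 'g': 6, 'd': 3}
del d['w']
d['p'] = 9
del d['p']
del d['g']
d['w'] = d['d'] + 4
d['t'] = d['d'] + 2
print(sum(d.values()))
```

20

del 'w' → {'h': 5, 'g': 6, 'd': 3}
d['p'] = 9 → {'h': 5, 'g': 6, 'd': 3, 'p': 9}
del 'p' → {'h': 5, 'g': 6, 'd': 3}
del 'g' → {'h': 5, 'd': 3}
d['w'] = d['d']+4 = 7 → {'h': 5, 'd': 3, 'w': 7}
d['t'] = d['d']+2 = 5 → {'h': 5, 'd': 3, 'w': 7, 't': 5}
sum of values = 20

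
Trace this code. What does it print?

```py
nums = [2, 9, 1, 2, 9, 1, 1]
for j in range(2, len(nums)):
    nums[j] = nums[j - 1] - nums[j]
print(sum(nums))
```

j=2: nums[2] = 9-1 = 8 → [2, 9, 8, 2, 9, 1, 1]
j=3: nums[3] = 8-2 = 6 → [2, 9, 8, 6, 9, 1, 1]
j=4: nums[4] = 6-9 = -3 → [2, 9, 8, 6, -3, 1, 1]
j=5: nums[5] = (-3)-1 = -4 → [2, 9, 8, 6, -3, -4, 1]
j=6: nums[6] = (-4)-1 = -5 → [2, 9, 8, 6, -3, -4, -5]
sum = 13

13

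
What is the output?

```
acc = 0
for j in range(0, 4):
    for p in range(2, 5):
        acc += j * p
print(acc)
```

j=0,p=2: acc = 0+0 = 0
j=0,p=3: acc = 0+0 = 0
j=0,p=4: acc = 0+0 = 0
j=1,p=2: acc = 0+2 = 2
j=1,p=3: acc = 2+3 = 5
j=1,p=4: acc = 5+4 = 9
j=2,p=2: acc = 9+4 = 13
j=2,p=3: acc = 13+6 = 19
j=2,p=4: acc = 19+8 = 27
j=3,p=2: acc = 27+6 = 33
j=3,p=3: acc = 33+9 = 42
j=3,p=4: acc = 42+12 = 54

54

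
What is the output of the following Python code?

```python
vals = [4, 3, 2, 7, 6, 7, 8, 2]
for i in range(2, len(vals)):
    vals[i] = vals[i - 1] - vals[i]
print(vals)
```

i=2: vals[2] = 3-2 = 1 → [4, 3, 1, 7, 6, 7, 8, 2]
i=3: vals[3] = 1-7 = -6 → [4, 3, 1, -6, 6, 7, 8, 2]
i=4: vals[4] = (-6)-6 = -12 → [4, 3, 1, -6, -12, 7, 8, 2]
i=5: vals[5] = (-12)-7 = -19 → [4, 3, 1, -6, -12, -19, 8, 2]
i=6: vals[6] = (-19)-8 = -27 → [4, 3, 1, -6, -12, -19, -27, 2]
i=7: vals[7] = (-27)-2 = -29 → [4, 3, 1, -6, -12, -19, -27, -29]

[4, 3, 1, -6, -12, -19, -27, -29]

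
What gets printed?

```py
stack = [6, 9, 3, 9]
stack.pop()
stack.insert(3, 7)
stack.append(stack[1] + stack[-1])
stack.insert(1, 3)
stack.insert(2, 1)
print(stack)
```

pop() removes 9 → [6, 9, 3]
insert 7 at 3 → [6, 9, 3, 7]
append stack[1]+stack[-1] = 9+7 = 16 → [6, 9, 3, 7, 16]
insert 3 at 1 → [6, 3, 9, 3, 7, 16]
insert 1 at 2 → [6, 3, 1, 9, 3, 7, 16]

[6, 3, 1, 9, 3, 7, 16]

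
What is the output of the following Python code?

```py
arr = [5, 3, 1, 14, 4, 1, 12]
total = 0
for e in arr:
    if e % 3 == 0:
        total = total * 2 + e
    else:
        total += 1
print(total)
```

30

e=5: not %3==0, total = 0+1 = 1
e=3: %3==0, total = 1*2+3 = 5
e=1: not %3==0, total = 5+1 = 6
e=14: not %3==0, total = 6+1 = 7
e=4: not %3==0, total = 7+1 = 8
e=1: not %3==0, total = 8+1 = 9
e=12: %3==0, total = 9*2+12 = 30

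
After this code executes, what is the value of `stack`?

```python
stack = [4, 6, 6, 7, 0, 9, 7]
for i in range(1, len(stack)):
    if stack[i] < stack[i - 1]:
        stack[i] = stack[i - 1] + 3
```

[4, 6, 6, 7, 10, 13, 16]

i=1: 6>=4, unchanged → [4, 6, 6, 7, 0, 9, 7]
i=2: 6>=6, unchanged → [4, 6, 6, 7, 0, 9, 7]
i=3: 7>=6, unchanged → [4, 6, 6, 7, 0, 9, 7]
i=4: 0<7, stack[4] = 7+3 = 10 → [4, 6, 6, 7, 10, 9, 7]
i=5: 9<10, stack[5] = 10+3 = 13 → [4, 6, 6, 7, 10, 13, 7]
i=6: 7<13, stack[6] = 13+3 = 16 → [4, 6, 6, 7, 10, 13, 16]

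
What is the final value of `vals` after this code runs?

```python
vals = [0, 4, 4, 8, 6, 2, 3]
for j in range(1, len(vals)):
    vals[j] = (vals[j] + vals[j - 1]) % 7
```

[0, 4, 1, 2, 1, 3, 6]

j=1: vals[1] = (4+0)%7 = 4 → [0, 4, 4, 8, 6, 2, 3]
j=2: vals[2] = (4+4)%7 = 1 → [0, 4, 1, 8, 6, 2, 3]
j=3: vals[3] = (8+1)%7 = 2 → [0, 4, 1, 2, 6, 2, 3]
j=4: vals[4] = (6+2)%7 = 1 → [0, 4, 1, 2, 1, 2, 3]
j=5: vals[5] = (2+1)%7 = 3 → [0, 4, 1, 2, 1, 3, 3]
j=6: vals[6] = (3+3)%7 = 6 → [0, 4, 1, 2, 1, 3, 6]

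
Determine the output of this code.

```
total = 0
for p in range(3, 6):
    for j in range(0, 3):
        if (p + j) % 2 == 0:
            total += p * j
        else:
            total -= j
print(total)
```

p=3,j=0: odd sum, total = 0-0 = 0
p=3,j=1: even sum, total = 0+3 = 3
p=3,j=2: odd sum, total = 3-2 = 1
p=4,j=0: even sum, total = 1+0 = 1
p=4,j=1: odd sum, total = 1-1 = 0
p=4,j=2: even sum, total = 0+8 = 8
p=5,j=0: odd sum, total = 8-0 = 8
p=5,j=1: even sum, total = 8+5 = 13
p=5,j=2: odd sum, total = 13-2 = 11

11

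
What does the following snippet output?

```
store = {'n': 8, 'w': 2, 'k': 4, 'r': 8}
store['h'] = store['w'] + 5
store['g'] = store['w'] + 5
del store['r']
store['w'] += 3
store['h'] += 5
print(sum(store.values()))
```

36

store['h'] = store['w']+5 = 7 → {'n': 8, 'w': 2, 'k': 4, 'r': 8, 'h': 7}
store['g'] = store['w']+5 = 7 → {'n': 8, 'w': 2, 'k': 4, 'r': 8, 'h': 7, 'g': 7}
del 'r' → {'n': 8, 'w': 2, 'k': 4, 'h': 7, 'g': 7}
store['w'] = 2+3 = 5 → {'n': 8, 'w': 5, 'k': 4, 'h': 7, 'g': 7}
store['h'] = 7+5 = 12 → {'n': 8, 'w': 5, 'k': 4, 'h': 12, 'g': 7}
sum of values = 36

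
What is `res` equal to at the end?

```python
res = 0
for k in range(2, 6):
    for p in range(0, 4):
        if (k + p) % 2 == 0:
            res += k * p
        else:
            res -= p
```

k=2,p=0: even sum, res = 0+0 = 0
k=2,p=1: odd sum, res = 0-1 = -1
k=2,p=2: even sum, res = (-1)+4 = 3
k=2,p=3: odd sum, res = 3-3 = 0
k=3,p=0: odd sum, res = 0-0 = 0
k=3,p=1: even sum, res = 0+3 = 3
k=3,p=2: odd sum, res = 3-2 = 1
k=3,p=3: even sum, res = 1+9 = 10
k=4,p=0: even sum, res = 10+0 = 10
k=4,p=1: odd sum, res = 10-1 = 9
k=4,p=2: even sum, res = 9+8 = 17
k=4,p=3: odd sum, res = 17-3 = 14
k=5,p=0: odd sum, res = 14-0 = 14
k=5,p=1: even sum, res = 14+5 = 19
k=5,p=2: odd sum, res = 19-2 = 17
k=5,p=3: even sum, res = 17+15 = 32

32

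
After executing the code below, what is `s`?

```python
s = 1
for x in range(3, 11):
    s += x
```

x=3: s = 1+3 = 4
x=4: s = 4+4 = 8
x=5: s = 8+5 = 13
x=6: s = 13+6 = 19
x=7: s = 19+7 = 26
x=8: s = 26+8 = 34
x=9: s = 34+9 = 43
x=10: s = 43+10 = 53

53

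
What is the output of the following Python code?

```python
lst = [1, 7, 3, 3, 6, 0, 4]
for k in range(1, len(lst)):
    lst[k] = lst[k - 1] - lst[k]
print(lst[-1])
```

k=1: lst[1] = 1-7 = -6 → [1, -6, 3, 3, 6, 0, 4]
k=2: lst[2] = (-6)-3 = -9 → [1, -6, -9, 3, 6, 0, 4]
k=3: lst[3] = (-9)-3 = -12 → [1, -6, -9, -12, 6, 0, 4]
k=4: lst[4] = (-12)-6 = -18 → [1, -6, -9, -12, -18, 0, 4]
k=5: lst[5] = (-18)-0 = -18 → [1, -6, -9, -12, -18, -18, 4]
k=6: lst[6] = (-18)-4 = -22 → [1, -6, -9, -12, -18, -18, -22]

-22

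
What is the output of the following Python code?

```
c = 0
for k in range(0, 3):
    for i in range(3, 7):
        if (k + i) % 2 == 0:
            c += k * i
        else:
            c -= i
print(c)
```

k=0,i=3: odd sum, c = 0-3 = -3
k=0,i=4: even sum, c = (-3)+0 = -3
k=0,i=5: odd sum, c = (-3)-5 = -8
k=0,i=6: even sum, c = (-8)+0 = -8
k=1,i=3: even sum, c = (-8)+3 = -5
k=1,i=4: odd sum, c = (-5)-4 = -9
k=1,i=5: even sum, c = (-9)+5 = -4
k=1,i=6: odd sum, c = (-4)-6 = -10
k=2,i=3: odd sum, c = (-10)-3 = -13
k=2,i=4: even sum, c = (-13)+8 = -5
k=2,i=5: odd sum, c = (-5)-5 = -10
k=2,i=6: even sum, c = (-10)+12 = 2

2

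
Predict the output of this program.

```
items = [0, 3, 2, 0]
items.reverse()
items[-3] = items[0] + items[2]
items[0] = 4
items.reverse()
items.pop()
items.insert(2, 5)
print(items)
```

reverse → [0, 2, 3, 0]
items[-3] = items[0]+items[2] = 0+3 = 3 → [0, 3, 3, 0]
items[0] = 4 → [4, 3, 3, 0]
reverse → [0, 3, 3, 4]
pop() removes 4 → [0, 3, 3]
insert 5 at 2 → [0, 3, 5, 3]

[0, 3, 5, 3]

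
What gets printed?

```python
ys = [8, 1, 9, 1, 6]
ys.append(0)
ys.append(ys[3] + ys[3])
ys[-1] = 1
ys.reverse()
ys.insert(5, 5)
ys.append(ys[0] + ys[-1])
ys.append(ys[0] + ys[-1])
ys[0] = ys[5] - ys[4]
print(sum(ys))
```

append 0 → [8, 1, 9, 1, 6, 0]
append ys[3]+ys[3] = 1+1 = 2 → [8, 1, 9, 1, 6, 0, 2]
ys[-1] = 1 → [8, 1, 9, 1, 6, 0, 1]
reverse → [1, 0, 6, 1, 9, 1, 8]
insert 5 at 5 → [1, 0, 6, 1, 9, 5, 1, 8]
append ys[0]+ys[-1] = 1+8 = 9 → [1, 0, 6, 1, 9, 5, 1, 8, 9]
append ys[0]+ys[-1] = 1+9 = 10 → [1, 0, 6, 1, 9, 5, 1, 8, 9, 10]
ys[0] = ys[5]-ys[4] = 5-9 = -4 → [-4, 0, 6, 1, 9, 5, 1, 8, 9, 10]
sum = 45

45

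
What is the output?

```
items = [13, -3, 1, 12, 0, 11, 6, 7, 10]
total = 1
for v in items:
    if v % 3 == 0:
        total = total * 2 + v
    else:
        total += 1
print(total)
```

v=13: not %3==0, total = 1+1 = 2
v=-3: %3==0, total = 2*2+(-3) = 1
v=1: not %3==0, total = 1+1 = 2
v=12: %3==0, total = 2*2+12 = 16
v=0: %3==0, total = 16*2+0 = 32
v=11: not %3==0, total = 32+1 = 33
v=6: %3==0, total = 33*2+6 = 72
v=7: not %3==0, total = 72+1 = 73
v=10: not %3==0, total = 73+1 = 74

74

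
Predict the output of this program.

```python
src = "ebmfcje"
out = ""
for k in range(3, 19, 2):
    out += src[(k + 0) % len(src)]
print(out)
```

k=3: add src[3]='f' → 'f'
k=5: add src[5]='j' → 'fj'
k=7: add src[0]='e' → 'fje'
k=9: add src[2]='m' → 'fjem'
k=11: add src[4]='c' → 'fjemc'
k=13: add src[6]='e' → 'fjemce'
k=15: add src[1]='b' → 'fjemceb'
k=17: add src[3]='f' → 'fjemcebf'

fjemcebf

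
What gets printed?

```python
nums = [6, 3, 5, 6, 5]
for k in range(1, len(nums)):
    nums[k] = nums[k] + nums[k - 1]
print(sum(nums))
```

k=1: nums[1] = 3+6 = 9 → [6, 9, 5, 6, 5]
k=2: nums[2] = 5+9 = 14 → [6, 9, 14, 6, 5]
k=3: nums[3] = 6+14 = 20 → [6, 9, 14, 20, 5]
k=4: nums[4] = 5+20 = 25 → [6, 9, 14, 20, 25]
sum = 74

74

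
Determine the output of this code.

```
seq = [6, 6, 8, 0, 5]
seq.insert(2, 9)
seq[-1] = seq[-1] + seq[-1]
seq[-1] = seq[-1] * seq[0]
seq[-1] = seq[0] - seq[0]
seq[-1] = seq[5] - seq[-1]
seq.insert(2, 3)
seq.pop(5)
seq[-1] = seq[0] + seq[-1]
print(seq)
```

[6, 6, 3, 9, 8, 6]

insert 9 at 2 → [6, 6, 9, 8, 0, 5]
seq[-1] = seq[-1]+seq[-1] = 5+5 = 10 → [6, 6, 9, 8, 0, 10]
seq[-1] = seq[-1]*seq[0] = 10*6 = 60 → [6, 6, 9, 8, 0, 60]
seq[-1] = seq[0]-seq[0] = 6-6 = 0 → [6, 6, 9, 8, 0, 0]
seq[-1] = seq[5]-seq[-1] = 0-0 = 0 → [6, 6, 9, 8, 0, 0]
insert 3 at 2 → [6, 6, 3, 9, 8, 0, 0]
pop(5) removes 0 → [6, 6, 3, 9, 8, 0]
seq[-1] = seq[0]+seq[-1] = 6+0 = 6 → [6, 6, 3, 9, 8, 6]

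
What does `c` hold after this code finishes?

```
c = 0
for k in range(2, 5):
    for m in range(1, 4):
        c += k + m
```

45

k=2,m=1: c = 0+3 = 3
k=2,m=2: c = 3+4 = 7
k=2,m=3: c = 7+5 = 12
k=3,m=1: c = 12+4 = 16
k=3,m=2: c = 16+5 = 21
k=3,m=3: c = 21+6 = 27
k=4,m=1: c = 27+5 = 32
k=4,m=2: c = 32+6 = 38
k=4,m=3: c = 38+7 = 45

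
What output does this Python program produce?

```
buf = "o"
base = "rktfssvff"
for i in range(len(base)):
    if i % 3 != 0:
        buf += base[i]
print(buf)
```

oktssff

i=0: skip
i=1: add 'k' → 'ok'
i=2: add 't' → 'okt'
i=3: skip
i=4: add 's' → 'okts'
i=5: add 's' → 'oktss'
i=6: skip
i=7: add 'f' → 'oktssf'
i=8: add 'f' → 'oktssff'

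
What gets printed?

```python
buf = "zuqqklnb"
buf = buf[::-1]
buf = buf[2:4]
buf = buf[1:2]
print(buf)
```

k

reverse → 'bnlkqquz'
slice [2:4] → 'lk'
slice [1:2] → 'k'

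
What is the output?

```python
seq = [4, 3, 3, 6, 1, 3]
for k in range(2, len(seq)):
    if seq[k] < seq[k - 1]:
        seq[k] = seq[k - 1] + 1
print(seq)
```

k=2: 3>=3, unchanged → [4, 3, 3, 6, 1, 3]
k=3: 6>=3, unchanged → [4, 3, 3, 6, 1, 3]
k=4: 1<6, seq[4] = 6+1 = 7 → [4, 3, 3, 6, 7, 3]
k=5: 3<7, seq[5] = 7+1 = 8 → [4, 3, 3, 6, 7, 8]

[4, 3, 3, 6, 7, 8]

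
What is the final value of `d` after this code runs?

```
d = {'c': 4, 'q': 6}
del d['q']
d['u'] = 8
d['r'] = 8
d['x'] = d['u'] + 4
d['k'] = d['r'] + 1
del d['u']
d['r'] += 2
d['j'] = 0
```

{'c': 4, 'r': 10, 'x': 12, 'k': 9, 'j': 0}

del 'q' → {'c': 4}
d['u'] = 8 → {'c': 4, 'u': 8}
d['r'] = 8 → {'c': 4, 'u': 8, 'r': 8}
d['x'] = d['u']+4 = 12 → {'c': 4, 'u': 8, 'r': 8, 'x': 12}
d['k'] = d['r']+1 = 9 → {'c': 4, 'u': 8, 'r': 8, 'x': 12, 'k': 9}
del 'u' → {'c': 4, 'r': 8, 'x': 12, 'k': 9}
d['r'] = 8+2 = 10 → {'c': 4, 'r': 10, 'x': 12, 'k': 9}
d['j'] = 0 → {'c': 4, 'r': 10, 'x': 12, 'k': 9, 'j': 0}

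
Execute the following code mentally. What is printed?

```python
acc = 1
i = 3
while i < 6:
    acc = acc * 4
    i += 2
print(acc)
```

16

i=3: acc = 1*4 = 4
i=5: acc = 4*4 = 16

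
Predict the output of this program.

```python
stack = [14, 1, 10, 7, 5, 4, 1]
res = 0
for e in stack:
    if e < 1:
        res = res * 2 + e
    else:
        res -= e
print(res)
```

-42

e=14: not <1, res = 0-14 = -14
e=1: not <1, res = (-14)-1 = -15
e=10: not <1, res = (-15)-10 = -25
e=7: not <1, res = (-25)-7 = -32
e=5: not <1, res = (-32)-5 = -37
e=4: not <1, res = (-37)-4 = -41
e=1: not <1, res = (-41)-1 = -42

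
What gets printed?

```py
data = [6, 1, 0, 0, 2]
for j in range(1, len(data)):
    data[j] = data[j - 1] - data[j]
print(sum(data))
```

24

j=1: data[1] = 6-1 = 5 → [6, 5, 0, 0, 2]
j=2: data[2] = 5-0 = 5 → [6, 5, 5, 0, 2]
j=3: data[3] = 5-0 = 5 → [6, 5, 5, 5, 2]
j=4: data[4] = 5-2 = 3 → [6, 5, 5, 5, 3]
sum = 24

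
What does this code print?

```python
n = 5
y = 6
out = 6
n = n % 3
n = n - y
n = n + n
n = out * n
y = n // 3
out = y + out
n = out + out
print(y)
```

-16

n = 5%3 = 2
n = 2-6 = -4
n = (-4)+(-4) = -8
n = 6*(-8) = -48
y = (-48)//3 = -16
out = (-16)+6 = -10
n = (-10)+(-10) = -20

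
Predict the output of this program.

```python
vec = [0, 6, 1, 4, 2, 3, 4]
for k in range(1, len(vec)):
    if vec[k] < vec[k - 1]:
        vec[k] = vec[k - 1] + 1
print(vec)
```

[0, 6, 7, 8, 9, 10, 11]

k=1: 6>=0, unchanged → [0, 6, 1, 4, 2, 3, 4]
k=2: 1<6, vec[2] = 6+1 = 7 → [0, 6, 7, 4, 2, 3, 4]
k=3: 4<7, vec[3] = 7+1 = 8 → [0, 6, 7, 8, 2, 3, 4]
k=4: 2<8, vec[4] = 8+1 = 9 → [0, 6, 7, 8, 9, 3, 4]
k=5: 3<9, vec[5] = 9+1 = 10 → [0, 6, 7, 8, 9, 10, 4]
k=6: 4<10, vec[6] = 10+1 = 11 → [0, 6, 7, 8, 9, 10, 11]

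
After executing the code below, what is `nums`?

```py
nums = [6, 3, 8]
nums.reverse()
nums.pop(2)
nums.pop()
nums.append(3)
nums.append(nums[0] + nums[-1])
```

[8, 3, 11]

reverse → [8, 3, 6]
pop(2) removes 6 → [8, 3]
pop() removes 3 → [8]
append 3 → [8, 3]
append nums[0]+nums[-1] = 8+3 = 11 → [8, 3, 11]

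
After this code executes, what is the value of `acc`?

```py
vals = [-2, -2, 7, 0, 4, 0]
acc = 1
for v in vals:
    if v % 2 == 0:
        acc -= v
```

v=-2: even, acc = 1-(-2) = 3
v=-2: even, acc = 3-(-2) = 5
v=7: not even
v=0: even, acc = 5-0 = 5
v=4: even, acc = 5-4 = 1
v=0: even, acc = 1-0 = 1

1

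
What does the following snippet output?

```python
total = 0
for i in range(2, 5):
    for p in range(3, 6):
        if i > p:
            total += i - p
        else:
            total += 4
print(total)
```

i=2,p=3: not 2>3, total = 0+4 = 4
i=2,p=4: not 2>4, total = 4+4 = 8
i=2,p=5: not 2>5, total = 8+4 = 12
i=3,p=3: not 3>3, total = 12+4 = 16
i=3,p=4: not 3>4, total = 16+4 = 20
i=3,p=5: not 3>5, total = 20+4 = 24
i=4,p=3: 4>3, total = 24+1 = 25
i=4,p=4: not 4>4, total = 25+4 = 29
i=4,p=5: not 4>5, total = 29+4 = 33

33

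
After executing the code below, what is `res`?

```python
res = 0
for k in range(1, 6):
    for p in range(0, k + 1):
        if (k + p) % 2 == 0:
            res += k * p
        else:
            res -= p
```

73

k=1,p=0: odd sum, res = 0-0 = 0
k=1,p=1: even sum, res = 0+1 = 1
k=2,p=0: even sum, res = 1+0 = 1
k=2,p=1: odd sum, res = 1-1 = 0
k=2,p=2: even sum, res = 0+4 = 4
k=3,p=0: odd sum, res = 4-0 = 4
k=3,p=1: even sum, res = 4+3 = 7
k=3,p=2: odd sum, res = 7-2 = 5
k=3,p=3: even sum, res = 5+9 = 14
k=4,p=0: even sum, res = 14+0 = 14
k=4,p=1: odd sum, res = 14-1 = 13
k=4,p=2: even sum, res = 13+8 = 21
k=4,p=3: odd sum, res = 21-3 = 18
k=4,p=4: even sum, res = 18+16 = 34
k=5,p=0: odd sum, res = 34-0 = 34
k=5,p=1: even sum, res = 34+5 = 39
k=5,p=2: odd sum, res = 39-2 = 37
k=5,p=3: even sum, res = 37+15 = 52
k=5,p=4: odd sum, res = 52-4 = 48
k=5,p=5: even sum, res = 48+25 = 73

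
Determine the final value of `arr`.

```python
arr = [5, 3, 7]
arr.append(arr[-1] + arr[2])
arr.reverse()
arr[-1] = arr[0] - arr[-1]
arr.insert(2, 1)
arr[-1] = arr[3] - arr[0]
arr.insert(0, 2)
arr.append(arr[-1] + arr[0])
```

append arr[-1]+arr[2] = 7+7 = 14 → [5, 3, 7, 14]
reverse → [14, 7, 3, 5]
arr[-1] = arr[0]-arr[-1] = 14-5 = 9 → [14, 7, 3, 9]
insert 1 at 2 → [14, 7, 1, 3, 9]
arr[-1] = arr[3]-arr[0] = 3-14 = -11 → [14, 7, 1, 3, -11]
insert 2 at 0 → [2, 14, 7, 1, 3, -11]
append arr[-1]+arr[0] = (-11)+2 = -9 → [2, 14, 7, 1, 3, -11, -9]

[2, 14, 7, 1, 3, -11, -9]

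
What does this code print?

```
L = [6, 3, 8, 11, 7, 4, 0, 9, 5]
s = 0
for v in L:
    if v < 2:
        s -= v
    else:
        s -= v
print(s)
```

-53

v=6: not <2, s = 0-6 = -6
v=3: not <2, s = (-6)-3 = -9
v=8: not <2, s = (-9)-8 = -17
v=11: not <2, s = (-17)-11 = -28
v=7: not <2, s = (-28)-7 = -35
v=4: not <2, s = (-35)-4 = -39
v=0: <2, s = (-39)-0 = -39
v=9: not <2, s = (-39)-9 = -48
v=5: not <2, s = (-48)-5 = -53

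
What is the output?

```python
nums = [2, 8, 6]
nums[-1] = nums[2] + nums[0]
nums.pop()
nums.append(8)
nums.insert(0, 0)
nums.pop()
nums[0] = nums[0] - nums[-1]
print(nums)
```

[-8, 2, 8]

nums[-1] = nums[2]+nums[0] = 6+2 = 8 → [2, 8, 8]
pop() removes 8 → [2, 8]
append 8 → [2, 8, 8]
insert 0 at 0 → [0, 2, 8, 8]
pop() removes 8 → [0, 2, 8]
nums[0] = nums[0]-nums[-1] = 0-8 = -8 → [-8, 2, 8]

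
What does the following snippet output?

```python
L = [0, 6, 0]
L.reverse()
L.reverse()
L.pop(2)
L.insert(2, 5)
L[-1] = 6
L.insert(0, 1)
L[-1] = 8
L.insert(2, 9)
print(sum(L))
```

reverse → [0, 6, 0]
reverse → [0, 6, 0]
pop(2) removes 0 → [0, 6]
insert 5 at 2 → [0, 6, 5]
L[-1] = 6 → [0, 6, 6]
insert 1 at 0 → [1, 0, 6, 6]
L[-1] = 8 → [1, 0, 6, 8]
insert 9 at 2 → [1, 0, 9, 6, 8]
sum = 24

24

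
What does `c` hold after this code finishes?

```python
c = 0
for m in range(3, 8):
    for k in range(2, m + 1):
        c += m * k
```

430

m=3,k=2: c = 0+6 = 6
m=3,k=3: c = 6+9 = 15
m=4,k=2: c = 15+8 = 23
m=4,k=3: c = 23+12 = 35
m=4,k=4: c = 35+16 = 51
m=5,k=2: c = 51+10 = 61
m=5,k=3: c = 61+15 = 76
m=5,k=4: c = 76+20 = 96
m=5,k=5: c = 96+25 = 121
m=6,k=2: c = 121+12 = 133
m=6,k=3: c = 133+18 = 151
m=6,k=4: c = 151+24 = 175
m=6,k=5: c = 175+30 = 205
m=6,k=6: c = 205+36 = 241
m=7,k=2: c = 241+14 = 255
m=7,k=3: c = 255+21 = 276
m=7,k=4: c = 276+28 = 304
m=7,k=5: c = 304+35 = 339
m=7,k=6: c = 339+42 = 381
m=7,k=7: c = 381+49 = 430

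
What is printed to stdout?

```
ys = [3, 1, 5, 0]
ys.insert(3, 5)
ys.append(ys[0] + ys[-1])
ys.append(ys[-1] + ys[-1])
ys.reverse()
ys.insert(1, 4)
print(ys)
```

[6, 4, 3, 0, 5, 5, 1, 3]

insert 5 at 3 → [3, 1, 5, 5, 0]
append ys[0]+ys[-1] = 3+0 = 3 → [3, 1, 5, 5, 0, 3]
append ys[-1]+ys[-1] = 3+3 = 6 → [3, 1, 5, 5, 0, 3, 6]
reverse → [6, 3, 0, 5, 5, 1, 3]
insert 4 at 1 → [6, 4, 3, 0, 5, 5, 1, 3]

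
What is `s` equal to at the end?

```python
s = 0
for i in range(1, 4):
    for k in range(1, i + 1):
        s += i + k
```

24

i=1,k=1: s = 0+2 = 2
i=2,k=1: s = 2+3 = 5
i=2,k=2: s = 5+4 = 9
i=3,k=1: s = 9+4 = 13
i=3,k=2: s = 13+5 = 18
i=3,k=3: s = 18+6 = 24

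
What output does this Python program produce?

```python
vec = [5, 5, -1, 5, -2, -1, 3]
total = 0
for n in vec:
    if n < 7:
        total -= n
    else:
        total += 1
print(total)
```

-14

n=5: <7, total = 0-5 = -5
n=5: <7, total = (-5)-5 = -10
n=-1: <7, total = (-10)-(-1) = -9
n=5: <7, total = (-9)-5 = -14
n=-2: <7, total = (-14)-(-2) = -12
n=-1: <7, total = (-12)-(-1) = -11
n=3: <7, total = (-11)-3 = -14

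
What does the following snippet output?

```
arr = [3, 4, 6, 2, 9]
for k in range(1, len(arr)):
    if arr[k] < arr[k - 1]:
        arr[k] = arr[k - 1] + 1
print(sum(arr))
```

29

k=1: 4>=3, unchanged → [3, 4, 6, 2, 9]
k=2: 6>=4, unchanged → [3, 4, 6, 2, 9]
k=3: 2<6, arr[3] = 6+1 = 7 → [3, 4, 6, 7, 9]
k=4: 9>=7, unchanged → [3, 4, 6, 7, 9]
sum = 29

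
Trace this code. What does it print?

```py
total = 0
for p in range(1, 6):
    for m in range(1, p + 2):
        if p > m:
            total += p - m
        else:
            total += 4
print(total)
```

p=1,m=1: not 1>1, total = 0+4 = 4
p=1,m=2: not 1>2, total = 4+4 = 8
p=2,m=1: 2>1, total = 8+1 = 9
p=2,m=2: not 2>2, total = 9+4 = 13
p=2,m=3: not 2>3, total = 13+4 = 17
p=3,m=1: 3>1, total = 17+2 = 19
p=3,m=2: 3>2, total = 19+1 = 20
p=3,m=3: not 3>3, total = 20+4 = 24
p=3,m=4: not 3>4, total = 24+4 = 28
p=4,m=1: 4>1, total = 28+3 = 31
p=4,m=2: 4>2, total = 31+2 = 33
p=4,m=3: 4>3, total = 33+1 = 34
p=4,m=4: not 4>4, total = 34+4 = 38
p=4,m=5: not 4>5, total = 38+4 = 42
p=5,m=1: 5>1, total = 42+4 = 46
p=5,m=2: 5>2, total = 46+3 = 49
p=5,m=3: 5>3, total = 49+2 = 51
p=5,m=4: 5>4, total = 51+1 = 52
p=5,m=5: not 5>5, total = 52+4 = 56
p=5,m=6: not 5>6, total = 56+4 = 60

60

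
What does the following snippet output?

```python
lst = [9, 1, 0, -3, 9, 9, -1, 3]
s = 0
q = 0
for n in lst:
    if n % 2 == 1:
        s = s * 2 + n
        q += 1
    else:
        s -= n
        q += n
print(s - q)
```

662

n=9: odd, s = 0*2+9 = 9; q=1
n=1: odd, s = 9*2+1 = 19; q=2
n=0: not odd, s = 19-0 = 19; q=2
n=-3: odd, s = 19*2+(-3) = 35; q=3
n=9: odd, s = 35*2+9 = 79; q=4
n=9: odd, s = 79*2+9 = 167; q=5
n=-1: odd, s = 167*2+(-1) = 333; q=6
n=3: odd, s = 333*2+3 = 669; q=7
s-q = 669-7 = 662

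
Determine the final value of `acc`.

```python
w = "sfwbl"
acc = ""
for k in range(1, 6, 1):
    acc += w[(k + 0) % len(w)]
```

k=1: add w[1]='f' → 'f'
k=2: add w[2]='w' → 'fw'
k=3: add w[3]='b' → 'fwb'
k=4: add w[4]='l' → 'fwbl'
k=5: add w[0]='s' → 'fwbls'

'fwbls'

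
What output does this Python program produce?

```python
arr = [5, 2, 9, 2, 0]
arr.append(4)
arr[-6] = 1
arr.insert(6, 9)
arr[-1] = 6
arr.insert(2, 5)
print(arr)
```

append 4 → [5, 2, 9, 2, 0, 4]
arr[-6] = 1 → [1, 2, 9, 2, 0, 4]
insert 9 at 6 → [1, 2, 9, 2, 0, 4, 9]
arr[-1] = 6 → [1, 2, 9, 2, 0, 4, 6]
insert 5 at 2 → [1, 2, 5, 9, 2, 0, 4, 6]

[1, 2, 5, 9, 2, 0, 4, 6]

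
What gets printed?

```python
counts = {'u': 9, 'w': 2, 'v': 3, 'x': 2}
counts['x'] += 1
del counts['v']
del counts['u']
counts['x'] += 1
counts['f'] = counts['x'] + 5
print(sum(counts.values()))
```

15

counts['x'] = 2+1 = 3 → {'u': 9, 'w': 2, 'v': 3, 'x': 3}
del 'v' → {'u': 9, 'w': 2, 'x': 3}
del 'u' → {'w': 2, 'x': 3}
counts['x'] = 3+1 = 4 → {'w': 2, 'x': 4}
counts['f'] = counts['x']+5 = 9 → {'w': 2, 'x': 4, 'f': 9}
sum of values = 15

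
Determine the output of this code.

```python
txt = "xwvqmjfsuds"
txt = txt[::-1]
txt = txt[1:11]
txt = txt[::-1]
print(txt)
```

reverse → 'sdusfjmqvwx'
slice [1:11] → 'dusfjmqvwx'
reverse → 'xwvqmjfsud'

xwvqmjfsud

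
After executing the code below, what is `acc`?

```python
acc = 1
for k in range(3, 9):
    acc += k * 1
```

k=3: acc = 1+3*1 = 4
k=4: acc = 4+4*1 = 8
k=5: acc = 8+5*1 = 13
k=6: acc = 13+6*1 = 19
k=7: acc = 19+7*1 = 26
k=8: acc = 26+8*1 = 34

34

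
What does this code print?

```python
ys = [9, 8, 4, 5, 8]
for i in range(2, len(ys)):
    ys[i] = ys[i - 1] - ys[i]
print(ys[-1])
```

i=2: ys[2] = 8-4 = 4 → [9, 8, 4, 5, 8]
i=3: ys[3] = 4-5 = -1 → [9, 8, 4, -1, 8]
i=4: ys[4] = (-1)-8 = -9 → [9, 8, 4, -1, -9]

-9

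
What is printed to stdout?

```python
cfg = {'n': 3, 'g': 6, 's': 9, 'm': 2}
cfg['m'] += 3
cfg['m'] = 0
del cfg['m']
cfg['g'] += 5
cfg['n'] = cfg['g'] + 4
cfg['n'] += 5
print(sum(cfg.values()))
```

cfg['m'] = 2+3 = 5 → {'n': 3, 'g': 6, 's': 9, 'm': 5}
cfg['m'] = 0 → {'n': 3, 'g': 6, 's': 9, 'm': 0}
del 'm' → {'n': 3, 'g': 6, 's': 9}
cfg['g'] = 6+5 = 11 → {'n': 3, 'g': 11, 's': 9}
cfg['n'] = cfg['g']+4 = 15 → {'n': 15, 'g': 11, 's': 9}
cfg['n'] = 15+5 = 20 → {'n': 20, 'g': 11, 's': 9}
sum of values = 40

40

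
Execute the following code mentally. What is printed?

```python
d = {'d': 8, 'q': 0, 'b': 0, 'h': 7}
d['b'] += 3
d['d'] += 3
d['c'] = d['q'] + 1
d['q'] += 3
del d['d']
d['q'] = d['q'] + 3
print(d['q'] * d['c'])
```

d['b'] = 0+3 = 3 → {'d': 8, 'q': 0, 'b': 3, 'h': 7}
d['d'] = 8+3 = 11 → {'d': 11, 'q': 0, 'b': 3, 'h': 7}
d['c'] = d['q']+1 = 1 → {'d': 11, 'q': 0, 'b': 3, 'h': 7, 'c': 1}
d['q'] = 0+3 = 3 → {'d': 11, 'q': 3, 'b': 3, 'h': 7, 'c': 1}
del 'd' → {'q': 3, 'b': 3, 'h': 7, 'c': 1}
d['q'] = d['q']+3 = 6 → {'q': 6, 'b': 3, 'h': 7, 'c': 1}
d['q']*d['c'] = 6*1 = 6

6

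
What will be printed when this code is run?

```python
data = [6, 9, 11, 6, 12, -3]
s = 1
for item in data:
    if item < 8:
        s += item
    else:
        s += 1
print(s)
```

13

item=6: <8, s = 1+6 = 7
item=9: not <8, s = 7+1 = 8
item=11: not <8, s = 8+1 = 9
item=6: <8, s = 9+6 = 15
item=12: not <8, s = 15+1 = 16
item=-3: <8, s = 16+(-3) = 13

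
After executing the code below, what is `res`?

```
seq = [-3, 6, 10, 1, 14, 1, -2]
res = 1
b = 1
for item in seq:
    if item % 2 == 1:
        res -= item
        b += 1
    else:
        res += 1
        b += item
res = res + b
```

item=-3: odd, res = 1-(-3) = 4; b=2
item=6: not odd, res = 4+1 = 5; b=8
item=10: not odd, res = 5+1 = 6; b=18
item=1: odd, res = 6-1 = 5; b=19
item=14: not odd, res = 5+1 = 6; b=33
item=1: odd, res = 6-1 = 5; b=34
item=-2: not odd, res = 5+1 = 6; b=32
res+b = 6+32 = 38

38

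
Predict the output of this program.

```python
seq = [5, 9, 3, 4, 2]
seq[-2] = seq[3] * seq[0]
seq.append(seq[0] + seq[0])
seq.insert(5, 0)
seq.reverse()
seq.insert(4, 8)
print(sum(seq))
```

seq[-2] = seq[3]*seq[0] = 4*5 = 20 → [5, 9, 3, 20, 2]
append seq[0]+seq[0] = 5+5 = 10 → [5, 9, 3, 20, 2, 10]
insert 0 at 5 → [5, 9, 3, 20, 2, 0, 10]
reverse → [10, 0, 2, 20, 3, 9, 5]
insert 8 at 4 → [10, 0, 2, 20, 8, 3, 9, 5]
sum = 57

57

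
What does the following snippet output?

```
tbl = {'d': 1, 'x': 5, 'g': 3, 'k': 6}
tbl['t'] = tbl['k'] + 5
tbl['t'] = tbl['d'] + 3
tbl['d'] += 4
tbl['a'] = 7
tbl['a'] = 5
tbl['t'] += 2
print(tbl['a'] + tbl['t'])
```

11

tbl['t'] = tbl['k']+5 = 11 → {'d': 1, 'x': 5, 'g': 3, 'k': 6, 't': 11}
tbl['t'] = tbl['d']+3 = 4 → {'d': 1, 'x': 5, 'g': 3, 'k': 6, 't': 4}
tbl['d'] = 1+4 = 5 → {'d': 5, 'x': 5, 'g': 3, 'k': 6, 't': 4}
tbl['a'] = 7 → {'d': 5, 'x': 5, 'g': 3, 'k': 6, 't': 4, 'a': 7}
tbl['a'] = 5 → {'d': 5, 'x': 5, 'g': 3, 'k': 6, 't': 4, 'a': 5}
tbl['t'] = 4+2 = 6 → {'d': 5, 'x': 5, 'g': 3, 'k': 6, 't': 6, 'a': 5}
tbl['a']+tbl['t'] = 5+6 = 11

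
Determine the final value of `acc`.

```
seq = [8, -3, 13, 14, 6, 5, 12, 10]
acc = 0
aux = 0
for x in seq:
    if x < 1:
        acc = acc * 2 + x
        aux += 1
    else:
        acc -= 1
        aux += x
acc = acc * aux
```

-759

x=8: not <1, acc = 0-1 = -1; aux=8
x=-3: <1, acc = (-1)*2+(-3) = -5; aux=9
x=13: not <1, acc = (-5)-1 = -6; aux=22
x=14: not <1, acc = (-6)-1 = -7; aux=36
x=6: not <1, acc = (-7)-1 = -8; aux=42
x=5: not <1, acc = (-8)-1 = -9; aux=47
x=12: not <1, acc = (-9)-1 = -10; aux=59
x=10: not <1, acc = (-10)-1 = -11; aux=69
acc*aux = (-11)*69 = -759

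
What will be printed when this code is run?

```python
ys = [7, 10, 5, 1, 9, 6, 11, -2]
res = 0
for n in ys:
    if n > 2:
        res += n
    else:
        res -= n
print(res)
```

n=7: >2, res = 0+7 = 7
n=10: >2, res = 7+10 = 17
n=5: >2, res = 17+5 = 22
n=1: not >2, res = 22-1 = 21
n=9: >2, res = 21+9 = 30
n=6: >2, res = 30+6 = 36
n=11: >2, res = 36+11 = 47
n=-2: not >2, res = 47-(-2) = 49

49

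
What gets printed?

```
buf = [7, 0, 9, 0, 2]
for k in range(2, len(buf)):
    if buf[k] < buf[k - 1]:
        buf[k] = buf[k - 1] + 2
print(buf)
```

k=2: 9>=0, unchanged → [7, 0, 9, 0, 2]
k=3: 0<9, buf[3] = 9+2 = 11 → [7, 0, 9, 11, 2]
k=4: 2<11, buf[4] = 11+2 = 13 → [7, 0, 9, 11, 13]

[7, 0, 9, 11, 13]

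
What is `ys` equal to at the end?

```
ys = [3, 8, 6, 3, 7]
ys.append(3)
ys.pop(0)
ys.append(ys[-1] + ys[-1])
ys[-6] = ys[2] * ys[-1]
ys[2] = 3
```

[18, 6, 3, 7, 3, 6]

append 3 → [3, 8, 6, 3, 7, 3]
pop(0) removes 3 → [8, 6, 3, 7, 3]
append ys[-1]+ys[-1] = 3+3 = 6 → [8, 6, 3, 7, 3, 6]
ys[-6] = ys[2]*ys[-1] = 3*6 = 18 → [18, 6, 3, 7, 3, 6]
ys[2] = 3 → [18, 6, 3, 7, 3, 6]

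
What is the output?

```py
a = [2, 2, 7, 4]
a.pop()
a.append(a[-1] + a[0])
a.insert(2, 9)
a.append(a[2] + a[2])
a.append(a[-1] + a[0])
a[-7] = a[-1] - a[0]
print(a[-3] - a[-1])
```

-11

pop() removes 4 → [2, 2, 7]
append a[-1]+a[0] = 7+2 = 9 → [2, 2, 7, 9]
insert 9 at 2 → [2, 2, 9, 7, 9]
append a[2]+a[2] = 9+9 = 18 → [2, 2, 9, 7, 9, 18]
append a[-1]+a[0] = 18+2 = 20 → [2, 2, 9, 7, 9, 18, 20]
a[-7] = a[-1]-a[0] = 20-2 = 18 → [18, 2, 9, 7, 9, 18, 20]
a[-3]-a[-1] = 9-20 = -11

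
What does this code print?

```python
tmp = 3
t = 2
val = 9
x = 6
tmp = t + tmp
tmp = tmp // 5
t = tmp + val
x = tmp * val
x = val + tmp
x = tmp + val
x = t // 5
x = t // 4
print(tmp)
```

1

tmp = 2+3 = 5
tmp = 5//5 = 1
t = 1+9 = 10
x = 1*9 = 9
x = 9+1 = 10
x = 1+9 = 10
x = 10//5 = 2
x = 10//4 = 2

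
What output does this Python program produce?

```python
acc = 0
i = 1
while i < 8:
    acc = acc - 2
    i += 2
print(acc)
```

-8

i=1: acc = 0-2 = -2
i=3: acc = (-2)-2 = -4
i=5: acc = (-4)-2 = -6
i=7: acc = (-6)-2 = -8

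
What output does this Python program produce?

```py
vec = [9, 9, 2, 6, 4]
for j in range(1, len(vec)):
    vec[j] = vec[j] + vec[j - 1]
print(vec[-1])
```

30

j=1: vec[1] = 9+9 = 18 → [9, 18, 2, 6, 4]
j=2: vec[2] = 2+18 = 20 → [9, 18, 20, 6, 4]
j=3: vec[3] = 6+20 = 26 → [9, 18, 20, 26, 4]
j=4: vec[4] = 4+26 = 30 → [9, 18, 20, 26, 30]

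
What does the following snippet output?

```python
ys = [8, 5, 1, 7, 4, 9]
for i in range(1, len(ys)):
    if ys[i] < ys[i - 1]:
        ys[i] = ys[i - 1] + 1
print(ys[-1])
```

i=1: 5<8, ys[1] = 8+1 = 9 → [8, 9, 1, 7, 4, 9]
i=2: 1<9, ys[2] = 9+1 = 10 → [8, 9, 10, 7, 4, 9]
i=3: 7<10, ys[3] = 10+1 = 11 → [8, 9, 10, 11, 4, 9]
i=4: 4<11, ys[4] = 11+1 = 12 → [8, 9, 10, 11, 12, 9]
i=5: 9<12, ys[5] = 12+1 = 13 → [8, 9, 10, 11, 12, 13]

13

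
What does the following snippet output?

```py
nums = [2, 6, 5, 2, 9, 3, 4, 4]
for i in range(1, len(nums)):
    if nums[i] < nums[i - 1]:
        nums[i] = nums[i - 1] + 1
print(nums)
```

[2, 6, 7, 8, 9, 10, 11, 12]

i=1: 6>=2, unchanged → [2, 6, 5, 2, 9, 3, 4, 4]
i=2: 5<6, nums[2] = 6+1 = 7 → [2, 6, 7, 2, 9, 3, 4, 4]
i=3: 2<7, nums[3] = 7+1 = 8 → [2, 6, 7, 8, 9, 3, 4, 4]
i=4: 9>=8, unchanged → [2, 6, 7, 8, 9, 3, 4, 4]
i=5: 3<9, nums[5] = 9+1 = 10 → [2, 6, 7, 8, 9, 10, 4, 4]
i=6: 4<10, nums[6] = 10+1 = 11 → [2, 6, 7, 8, 9, 10, 11, 4]
i=7: 4<11, nums[7] = 11+1 = 12 → [2, 6, 7, 8, 9, 10, 11, 12]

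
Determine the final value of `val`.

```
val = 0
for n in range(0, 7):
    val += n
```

n=0: val = 0+0 = 0
n=1: val = 0+1 = 1
n=2: val = 1+2 = 3
n=3: val = 3+3 = 6
n=4: val = 6+4 = 10
n=5: val = 10+5 = 15
n=6: val = 15+6 = 21

21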